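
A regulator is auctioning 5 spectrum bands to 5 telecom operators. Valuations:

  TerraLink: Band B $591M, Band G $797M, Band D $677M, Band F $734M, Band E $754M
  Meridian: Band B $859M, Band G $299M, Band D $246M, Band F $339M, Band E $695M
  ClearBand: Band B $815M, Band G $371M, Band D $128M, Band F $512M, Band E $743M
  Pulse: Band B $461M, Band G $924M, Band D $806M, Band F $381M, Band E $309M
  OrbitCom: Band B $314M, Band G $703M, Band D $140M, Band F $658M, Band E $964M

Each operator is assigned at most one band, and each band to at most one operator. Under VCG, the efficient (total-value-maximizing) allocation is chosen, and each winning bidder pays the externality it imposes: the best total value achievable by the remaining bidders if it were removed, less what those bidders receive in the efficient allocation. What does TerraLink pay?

Efficient allocation: TerraLink→Band G ($797M), Meridian→Band B ($859M), ClearBand→Band F ($512M), Pulse→Band D ($806M), OrbitCom→Band E ($964M); total welfare W = $3938M.
TerraLink receives Band G at value $797M, so the others get W − 797 = $3141M.
Without TerraLink: best allocation of the remaining 4 bidders over all 5 bands is Meridian→Band B ($859M), ClearBand→Band F ($512M), Pulse→Band G ($924M), OrbitCom→Band E ($964M), total $3259M.
VCG payment = (others' best without TerraLink) − (others' welfare with TerraLink) = 3259 − 3141 = $118M.

TerraLink pays $118M.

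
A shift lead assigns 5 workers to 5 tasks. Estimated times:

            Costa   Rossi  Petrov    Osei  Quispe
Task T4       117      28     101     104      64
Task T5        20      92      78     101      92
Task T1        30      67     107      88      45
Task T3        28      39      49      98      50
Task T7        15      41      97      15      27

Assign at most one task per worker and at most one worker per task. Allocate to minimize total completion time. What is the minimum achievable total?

Optimal: Costa→Task T5 (20 min), Rossi→Task T4 (28 min), Petrov→Task T3 (49 min), Osei→Task T7 (15 min), Quispe→Task T1 (45 min) — total 20+28+49+15+45 = 157 min.
Min-entry greedy (repeatedly take the single cheapest remaining cell) gives 238 min, worse by 81.

Minimum total: 157 min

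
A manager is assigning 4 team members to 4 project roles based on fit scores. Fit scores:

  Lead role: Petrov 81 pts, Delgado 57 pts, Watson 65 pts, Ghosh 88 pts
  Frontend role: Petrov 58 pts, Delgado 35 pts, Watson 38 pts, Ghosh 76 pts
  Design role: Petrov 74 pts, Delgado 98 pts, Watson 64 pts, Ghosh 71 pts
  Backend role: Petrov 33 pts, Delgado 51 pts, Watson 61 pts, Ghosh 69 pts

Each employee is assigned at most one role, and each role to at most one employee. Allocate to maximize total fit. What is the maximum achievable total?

Maximum total: 316 pts

Optimal: Petrov→Lead role (81 pts), Delgado→Design role (98 pts), Watson→Backend role (61 pts), Ghosh→Frontend role (76 pts) — total 81+98+61+76 = 316 pts.
Column-greedy (each role in turn goes to its best remaining employee) gives 305 pts, worse by 11.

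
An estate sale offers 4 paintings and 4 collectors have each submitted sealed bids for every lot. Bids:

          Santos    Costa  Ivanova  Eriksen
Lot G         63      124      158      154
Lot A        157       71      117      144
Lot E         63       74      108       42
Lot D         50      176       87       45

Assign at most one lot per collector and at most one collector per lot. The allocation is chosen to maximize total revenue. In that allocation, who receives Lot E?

Ivanova receives Lot E.

This is a one-to-one assignment (maximum-weight bipartite matching).
Optimal: Santos→Lot A ($157), Costa→Lot D ($176), Ivanova→Lot E ($108), Eriksen→Lot G ($154) — total 157+176+108+154 = $595.
Row-greedy (each collector in turn takes its best remaining lot) gives $533, worse by 62.
Ivanova's own top lot is Lot G ($158), but forcing Ivanova→Lot G and reassigning the rest optimally gives only $541 — worse by 54.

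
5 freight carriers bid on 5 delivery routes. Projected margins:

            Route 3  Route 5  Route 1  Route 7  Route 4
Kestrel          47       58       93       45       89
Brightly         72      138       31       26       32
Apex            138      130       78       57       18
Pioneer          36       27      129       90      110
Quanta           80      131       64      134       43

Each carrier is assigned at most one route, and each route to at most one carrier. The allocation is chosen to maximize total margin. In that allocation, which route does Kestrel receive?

Optimal: Kestrel→Route 4 ($89k), Brightly→Route 5 ($138k), Apex→Route 3 ($138k), Pioneer→Route 1 ($129k), Quanta→Route 7 ($134k) — total 89+138+138+129+134 = $628k.
Row-greedy (each carrier in turn takes its best remaining route) gives $613k, worse by 15.
Next-best assignment: Kestrel→Route 1, Brightly→Route 5, Apex→Route 3, Pioneer→Route 4, Quanta→Route 7 = $613k.
Swapping Pioneer↔Kestrel (Pioneer→Route 4 $110k, Kestrel→Route 1 $93k) loses 15.
No other one-to-one assignment exceeds $628k.
Kestrel's own top route is Route 1 ($93k), but forcing Kestrel→Route 1 and reassigning the rest optimally gives only $613k — worse by 15.

Kestrel receives Route 4.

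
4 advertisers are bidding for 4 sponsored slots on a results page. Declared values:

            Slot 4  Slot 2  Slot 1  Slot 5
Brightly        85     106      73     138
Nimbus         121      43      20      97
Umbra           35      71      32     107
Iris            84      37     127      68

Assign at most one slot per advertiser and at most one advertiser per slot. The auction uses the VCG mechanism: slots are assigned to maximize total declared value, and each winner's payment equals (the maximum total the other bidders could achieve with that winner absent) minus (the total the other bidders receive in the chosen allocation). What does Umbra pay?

Umbra pays $32.

Efficient allocation: Brightly→Slot 2 ($106), Nimbus→Slot 4 ($121), Umbra→Slot 5 ($107), Iris→Slot 1 ($127); total welfare W = $461.
Umbra receives Slot 5 at value $107, so the others get W − 107 = $354.
Without Umbra: best allocation of the remaining 3 bidders over all 4 slots is Brightly→Slot 5 ($138), Nimbus→Slot 4 ($121), Iris→Slot 1 ($127), total $386.
VCG payment = (others' best without Umbra) − (others' welfare with Umbra) = 386 − 354 = $32.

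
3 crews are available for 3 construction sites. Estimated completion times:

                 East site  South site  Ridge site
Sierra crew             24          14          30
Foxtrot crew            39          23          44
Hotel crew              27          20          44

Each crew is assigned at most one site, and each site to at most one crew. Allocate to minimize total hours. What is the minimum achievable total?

Minimum total: 80 hours

Optimal: Sierra crew→Ridge site (30 hours), Foxtrot crew→South site (23 hours), Hotel crew→East site (27 hours) — total 30+23+27 = 80 hours.
Min-entry greedy (repeatedly take the single cheapest remaining cell) gives 85 hours, worse by 5.
Next-best assignment: Sierra crew→South site, Foxtrot crew→Ridge site, Hotel crew→East site = 85 hours.
Every other assignment is strictly worse.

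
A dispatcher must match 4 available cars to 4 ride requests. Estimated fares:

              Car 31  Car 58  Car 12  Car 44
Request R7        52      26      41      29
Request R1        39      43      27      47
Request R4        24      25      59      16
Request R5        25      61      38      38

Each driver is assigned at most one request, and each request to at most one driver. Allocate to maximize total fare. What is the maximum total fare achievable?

Treat this as an assignment problem: match each driver to one request.
Optimal: Car 31→Request R7 ($52), Car 58→Request R5 ($61), Car 12→Request R4 ($59), Car 44→Request R1 ($47) — total 52+61+59+47 = $219.
Swapping Car 58↔Car 44 (Car 58→Request R1 $43, Car 44→Request R5 $38) loses 27.

Max total: $219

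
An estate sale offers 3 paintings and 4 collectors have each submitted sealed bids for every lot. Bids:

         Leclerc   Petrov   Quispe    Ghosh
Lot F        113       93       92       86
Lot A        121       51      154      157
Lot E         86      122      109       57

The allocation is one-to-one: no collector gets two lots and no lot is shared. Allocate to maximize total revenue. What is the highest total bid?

Max total: $392

Optimal: Leclerc→Lot F ($113), Ghosh→Lot A ($157), Petrov→Lot E ($122) — total 113+157+122 = $392.
Row-greedy (each collector in turn takes its best remaining lot) gives $335, worse by 57.
Next-best assignment: Leclerc→Lot F, Quispe→Lot A, Petrov→Lot E = $389.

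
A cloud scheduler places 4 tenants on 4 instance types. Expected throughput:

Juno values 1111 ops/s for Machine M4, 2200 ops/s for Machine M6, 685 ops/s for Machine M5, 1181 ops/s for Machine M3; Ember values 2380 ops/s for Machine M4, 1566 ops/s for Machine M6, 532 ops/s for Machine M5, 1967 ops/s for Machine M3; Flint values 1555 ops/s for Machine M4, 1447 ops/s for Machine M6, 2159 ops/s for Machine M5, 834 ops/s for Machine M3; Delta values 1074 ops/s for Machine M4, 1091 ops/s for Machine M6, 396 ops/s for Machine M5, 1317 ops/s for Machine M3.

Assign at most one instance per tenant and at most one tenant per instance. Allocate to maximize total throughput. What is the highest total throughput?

This is a one-to-one assignment (maximum-weight bipartite matching).
Optimal: Juno→Machine M6 (2200 ops/s), Ember→Machine M4 (2380 ops/s), Flint→Machine M5 (2159 ops/s), Delta→Machine M3 (1317 ops/s) — total 2200+2380+2159+1317 = 8056 ops/s.
Next-best assignment: Juno→Machine M6, Ember→Machine M3, Flint→Machine M5, Delta→Machine M4 = 7400 ops/s.
Swapping Flint↔Ember (Flint→Machine M4 1555 ops/s, Ember→Machine M5 532 ops/s) loses 2452.
Checked against all permutations: 8056 ops/s is optimal.

Max total: 8056 ops/s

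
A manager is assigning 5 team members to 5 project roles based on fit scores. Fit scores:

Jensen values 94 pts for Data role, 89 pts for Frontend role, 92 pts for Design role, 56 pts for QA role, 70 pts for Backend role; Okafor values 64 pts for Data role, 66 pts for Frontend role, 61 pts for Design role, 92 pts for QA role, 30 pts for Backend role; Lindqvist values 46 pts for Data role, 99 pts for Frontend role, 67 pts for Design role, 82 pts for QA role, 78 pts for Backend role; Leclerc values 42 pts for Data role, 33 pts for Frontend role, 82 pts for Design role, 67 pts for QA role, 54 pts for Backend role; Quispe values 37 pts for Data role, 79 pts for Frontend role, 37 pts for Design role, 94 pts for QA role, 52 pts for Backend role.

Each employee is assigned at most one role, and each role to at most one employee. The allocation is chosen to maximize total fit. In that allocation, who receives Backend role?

Optimal: Jensen→Data role (94 pts), Okafor→QA role (92 pts), Lindqvist→Backend role (78 pts), Leclerc→Design role (82 pts), Quispe→Frontend role (79 pts) — total 94+92+78+82+79 = 425 pts.
Next-best assignment: Jensen→Data role, Okafor→QA role, Lindqvist→Frontend role, Leclerc→Design role, Quispe→Backend role = 419 pts.
Swapping Okafor↔Jensen (Okafor→Data role 64 pts, Jensen→QA role 56 pts) loses 66.
Checked against all permutations: 425 pts is optimal.
Lindqvist's own top role is Frontend role (99 pts), but forcing Lindqvist→Frontend role and reassigning the rest optimally gives only 419 pts — worse by 6.

Lindqvist receives Backend role.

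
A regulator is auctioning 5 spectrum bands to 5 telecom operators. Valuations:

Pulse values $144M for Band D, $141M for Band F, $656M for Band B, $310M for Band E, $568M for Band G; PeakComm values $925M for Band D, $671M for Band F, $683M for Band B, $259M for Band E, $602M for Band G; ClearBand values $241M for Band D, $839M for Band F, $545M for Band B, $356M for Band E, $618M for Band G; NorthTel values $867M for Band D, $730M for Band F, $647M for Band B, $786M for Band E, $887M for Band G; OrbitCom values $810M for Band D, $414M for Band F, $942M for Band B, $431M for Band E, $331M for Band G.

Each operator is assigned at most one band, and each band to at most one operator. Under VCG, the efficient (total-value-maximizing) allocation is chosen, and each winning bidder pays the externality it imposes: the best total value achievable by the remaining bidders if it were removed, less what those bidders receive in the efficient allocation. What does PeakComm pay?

PeakComm pays $81M.

Efficient allocation: Pulse→Band G ($568M), PeakComm→Band D ($925M), ClearBand→Band F ($839M), NorthTel→Band E ($786M), OrbitCom→Band B ($942M); total welfare W = $4060M.
PeakComm receives Band D at value $925M, so the others get W − 925 = $3135M.
Without PeakComm: best allocation of the remaining 4 bidders over all 5 bands is Pulse→Band G ($568M), ClearBand→Band F ($839M), NorthTel→Band D ($867M), OrbitCom→Band B ($942M), total $3216M.
VCG payment = (others' best without PeakComm) − (others' welfare with PeakComm) = 3216 − 3135 = $81M.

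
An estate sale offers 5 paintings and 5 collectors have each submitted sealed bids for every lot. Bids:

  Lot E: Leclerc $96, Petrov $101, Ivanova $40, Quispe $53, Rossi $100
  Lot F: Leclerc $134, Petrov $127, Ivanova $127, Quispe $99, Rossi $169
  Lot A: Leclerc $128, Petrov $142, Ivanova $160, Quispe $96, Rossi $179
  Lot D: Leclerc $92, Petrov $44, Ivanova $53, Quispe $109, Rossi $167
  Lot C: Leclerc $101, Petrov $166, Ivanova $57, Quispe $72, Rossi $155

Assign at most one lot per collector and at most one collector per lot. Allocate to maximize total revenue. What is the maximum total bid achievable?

This is the linear assignment problem.
Optimal: Leclerc→Lot E ($96), Petrov→Lot C ($166), Ivanova→Lot A ($160), Quispe→Lot D ($109), Rossi→Lot F ($169) — total 96+166+160+109+169 = $700.
Row-greedy (each collector in turn takes its best remaining lot) gives $669, worse by 31.

Maximum total: $700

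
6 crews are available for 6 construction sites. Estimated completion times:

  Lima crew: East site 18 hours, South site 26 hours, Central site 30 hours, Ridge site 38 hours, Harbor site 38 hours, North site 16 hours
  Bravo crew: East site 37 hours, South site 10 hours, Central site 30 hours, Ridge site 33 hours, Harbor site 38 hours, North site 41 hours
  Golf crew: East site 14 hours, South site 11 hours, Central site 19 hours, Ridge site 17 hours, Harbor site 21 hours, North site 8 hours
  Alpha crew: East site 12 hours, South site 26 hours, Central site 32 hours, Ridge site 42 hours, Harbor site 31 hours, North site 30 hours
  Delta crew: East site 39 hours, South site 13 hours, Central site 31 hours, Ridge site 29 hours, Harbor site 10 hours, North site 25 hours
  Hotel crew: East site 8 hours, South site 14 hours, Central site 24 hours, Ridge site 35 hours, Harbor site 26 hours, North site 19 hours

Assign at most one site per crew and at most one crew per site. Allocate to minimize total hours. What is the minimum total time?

Treat this as an assignment problem: match each crew to one site.
Optimal: Lima crew→North site (16 hours), Bravo crew→South site (10 hours), Golf crew→Ridge site (17 hours), Alpha crew→East site (12 hours), Delta crew→Harbor site (10 hours), Hotel crew→Central site (24 hours) — total 16+10+17+12+10+24 = 89 hours.

Min total: 89 hours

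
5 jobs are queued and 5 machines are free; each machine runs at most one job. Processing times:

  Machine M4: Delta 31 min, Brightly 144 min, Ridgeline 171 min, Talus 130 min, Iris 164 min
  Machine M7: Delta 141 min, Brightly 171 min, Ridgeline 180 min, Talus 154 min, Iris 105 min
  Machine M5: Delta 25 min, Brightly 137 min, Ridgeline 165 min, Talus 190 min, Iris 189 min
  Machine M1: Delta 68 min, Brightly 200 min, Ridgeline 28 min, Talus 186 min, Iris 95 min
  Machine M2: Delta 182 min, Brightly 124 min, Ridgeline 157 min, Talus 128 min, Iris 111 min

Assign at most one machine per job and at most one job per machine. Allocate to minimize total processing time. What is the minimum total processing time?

Minimum total: 412 min

Optimal: Delta→Machine M5 (25 min), Brightly→Machine M2 (124 min), Ridgeline→Machine M1 (28 min), Talus→Machine M4 (130 min), Iris→Machine M7 (105 min) — total 25+124+28+130+105 = 412 min.
Column-greedy (each machine in turn goes to its cheapest remaining job) gives 429 min, worse by 17.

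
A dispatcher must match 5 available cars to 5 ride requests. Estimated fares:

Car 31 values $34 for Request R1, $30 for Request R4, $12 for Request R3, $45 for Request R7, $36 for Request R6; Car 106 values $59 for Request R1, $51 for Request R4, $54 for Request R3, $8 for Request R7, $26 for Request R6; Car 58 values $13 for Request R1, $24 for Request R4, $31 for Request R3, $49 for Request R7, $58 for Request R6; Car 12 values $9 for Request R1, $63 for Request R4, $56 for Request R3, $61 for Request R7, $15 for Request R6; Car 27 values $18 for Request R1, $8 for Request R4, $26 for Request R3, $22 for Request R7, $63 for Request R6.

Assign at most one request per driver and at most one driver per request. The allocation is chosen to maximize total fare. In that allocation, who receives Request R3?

This is a one-to-one assignment (maximum-weight bipartite matching).
Optimal: Car 31→Request R1 ($34), Car 106→Request R3 ($54), Car 58→Request R7 ($49), Car 12→Request R4 ($63), Car 27→Request R6 ($63) — total 34+54+49+63+63 = $263.
Column-greedy (each request in turn goes to its best remaining driver) gives $261, worse by 2.
No other one-to-one assignment exceeds $263.
Car 106's own top request is Request R1 ($59), but forcing Car 106→Request R1 and reassigning the rest optimally gives only $261 — worse by 2.

Car 106 receives Request R3.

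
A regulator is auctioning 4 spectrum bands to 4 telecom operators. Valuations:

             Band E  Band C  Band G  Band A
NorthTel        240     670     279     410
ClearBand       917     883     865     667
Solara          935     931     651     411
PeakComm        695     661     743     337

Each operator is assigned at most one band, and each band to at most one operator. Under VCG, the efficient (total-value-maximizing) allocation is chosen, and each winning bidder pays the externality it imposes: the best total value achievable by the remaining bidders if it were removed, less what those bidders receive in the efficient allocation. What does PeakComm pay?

PeakComm pays $198M.

Efficient allocation: NorthTel→Band C ($670M), ClearBand→Band A ($667M), Solara→Band E ($935M), PeakComm→Band G ($743M); total welfare W = $3015M.
PeakComm receives Band G at value $743M, so the others get W − 743 = $2272M.
Without PeakComm: best allocation of the remaining 3 bidders over all 4 bands is NorthTel→Band C ($670M), ClearBand→Band G ($865M), Solara→Band E ($935M), total $2470M.
VCG payment = (others' best without PeakComm) − (others' welfare with PeakComm) = 2470 − 2272 = $198M.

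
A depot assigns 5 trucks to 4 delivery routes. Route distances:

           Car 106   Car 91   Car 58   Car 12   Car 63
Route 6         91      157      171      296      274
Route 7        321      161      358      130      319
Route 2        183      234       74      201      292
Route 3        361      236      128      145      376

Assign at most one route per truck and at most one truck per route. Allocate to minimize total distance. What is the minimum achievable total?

Min total: 471 km

Optimal: Car 106→Route 6 (91 km), Car 91→Route 7 (161 km), Car 58→Route 2 (74 km), Car 12→Route 3 (145 km) — total 91+161+74+145 = 471 km.
Column-greedy (each route in turn goes to its cheapest remaining truck) gives 531 km, worse by 60.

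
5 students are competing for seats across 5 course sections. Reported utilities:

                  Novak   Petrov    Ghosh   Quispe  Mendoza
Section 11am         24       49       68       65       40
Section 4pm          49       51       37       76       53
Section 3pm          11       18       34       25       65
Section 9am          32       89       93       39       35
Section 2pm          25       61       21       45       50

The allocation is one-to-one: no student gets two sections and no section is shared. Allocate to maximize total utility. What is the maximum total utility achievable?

Treat this as an assignment problem: match each student to one section.
Optimal: Novak→Section 4pm (49 points), Petrov→Section 2pm (61 points), Ghosh→Section 9am (93 points), Quispe→Section 11am (65 points), Mendoza→Section 3pm (65 points) — total 49+61+93+65+65 = 333 points.
Column-greedy (each section in turn goes to its best remaining student) gives 323 points, worse by 10.
Next-best assignment: Novak→Section 2pm, Petrov→Section 9am, Ghosh→Section 11am, Quispe→Section 4pm, Mendoza→Section 3pm = 323 points.
Swapping Petrov↔Ghosh (Petrov→Section 9am 89 points, Ghosh→Section 2pm 21 points) loses 44.

Maximum total: 333 points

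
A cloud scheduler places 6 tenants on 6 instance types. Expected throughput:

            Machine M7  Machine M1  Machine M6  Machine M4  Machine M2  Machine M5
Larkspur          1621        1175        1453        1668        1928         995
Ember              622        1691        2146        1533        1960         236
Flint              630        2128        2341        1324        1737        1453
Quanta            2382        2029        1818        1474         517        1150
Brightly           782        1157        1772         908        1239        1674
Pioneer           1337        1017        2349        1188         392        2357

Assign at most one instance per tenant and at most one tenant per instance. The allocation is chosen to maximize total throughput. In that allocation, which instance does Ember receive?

Ember receives Machine M2.

Optimal: Larkspur→Machine M4 (1668 ops/s), Ember→Machine M2 (1960 ops/s), Flint→Machine M1 (2128 ops/s), Quanta→Machine M7 (2382 ops/s), Brightly→Machine M6 (1772 ops/s), Pioneer→Machine M5 (2357 ops/s) — total 1668+1960+2128+2382+1772+2357 = 12267 ops/s.
Max-entry greedy (repeatedly take the single best remaining cell) gives 11865 ops/s, worse by 402.
Next-best assignment: Larkspur→Machine M4, Ember→Machine M2, Flint→Machine M1, Quanta→Machine M7, Brightly→Machine M5, Pioneer→Machine M6 = 12161 ops/s.
Ember's own top instance is Machine M6 (2146 ops/s), but forcing Ember→Machine M6 and reassigning the rest optimally gives only 11920 ops/s — worse by 347.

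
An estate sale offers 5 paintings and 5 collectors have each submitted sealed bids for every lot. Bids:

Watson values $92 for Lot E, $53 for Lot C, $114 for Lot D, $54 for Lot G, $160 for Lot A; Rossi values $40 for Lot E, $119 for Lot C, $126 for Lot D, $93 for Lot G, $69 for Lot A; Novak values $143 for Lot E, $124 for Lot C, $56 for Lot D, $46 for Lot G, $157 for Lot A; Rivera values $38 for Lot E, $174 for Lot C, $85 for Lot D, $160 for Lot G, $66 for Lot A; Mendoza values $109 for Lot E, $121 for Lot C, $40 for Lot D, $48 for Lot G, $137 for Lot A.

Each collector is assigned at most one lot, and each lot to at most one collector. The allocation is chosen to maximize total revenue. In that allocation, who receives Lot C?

Mendoza receives Lot C.

This is a one-to-one assignment (maximum-weight bipartite matching).
Optimal: Watson→Lot A ($160), Rossi→Lot D ($126), Novak→Lot E ($143), Rivera→Lot G ($160), Mendoza→Lot C ($121) — total 160+126+143+160+121 = $710.
Column-greedy (each lot in turn goes to its best remaining collector) gives $634, worse by 76.
Mendoza's own top lot is Lot A ($137), but forcing Mendoza→Lot A and reassigning the rest optimally gives only $673 — worse by 37.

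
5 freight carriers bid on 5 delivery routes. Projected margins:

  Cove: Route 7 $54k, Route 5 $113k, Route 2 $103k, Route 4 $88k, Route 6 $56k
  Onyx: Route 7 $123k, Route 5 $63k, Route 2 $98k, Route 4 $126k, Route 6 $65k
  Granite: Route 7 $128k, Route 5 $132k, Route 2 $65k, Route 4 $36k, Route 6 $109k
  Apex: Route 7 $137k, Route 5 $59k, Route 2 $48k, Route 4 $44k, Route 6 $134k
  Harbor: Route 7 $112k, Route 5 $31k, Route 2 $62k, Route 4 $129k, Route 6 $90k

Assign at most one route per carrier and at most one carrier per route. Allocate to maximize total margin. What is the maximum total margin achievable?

Max total: $621k

Optimal: Cove→Route 2 ($103k), Onyx→Route 7 ($123k), Granite→Route 5 ($132k), Apex→Route 6 ($134k), Harbor→Route 4 ($129k) — total 103+123+132+134+129 = $621k.
Column-greedy (each route in turn goes to its best remaining carrier) gives $566k, worse by 55.
Next-best assignment: Cove→Route 2, Onyx→Route 4, Granite→Route 5, Apex→Route 6, Harbor→Route 7 = $607k.
No other one-to-one assignment exceeds $621k.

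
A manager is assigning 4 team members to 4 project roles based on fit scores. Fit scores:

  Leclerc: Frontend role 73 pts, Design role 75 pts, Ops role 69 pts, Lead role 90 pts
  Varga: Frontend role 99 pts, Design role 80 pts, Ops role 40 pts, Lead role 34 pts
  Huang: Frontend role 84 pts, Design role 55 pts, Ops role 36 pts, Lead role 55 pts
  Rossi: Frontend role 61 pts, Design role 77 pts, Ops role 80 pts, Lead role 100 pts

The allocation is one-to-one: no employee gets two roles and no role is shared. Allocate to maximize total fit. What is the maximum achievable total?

Max total: 334 pts

Optimal: Leclerc→Lead role (90 pts), Varga→Design role (80 pts), Huang→Frontend role (84 pts), Rossi→Ops role (80 pts) — total 90+80+84+80 = 334 pts.
Row-greedy (each employee in turn takes its best remaining role) gives 324 pts, worse by 10.
Next-best assignment: Leclerc→Ops role, Varga→Design role, Huang→Frontend role, Rossi→Lead role = 333 pts.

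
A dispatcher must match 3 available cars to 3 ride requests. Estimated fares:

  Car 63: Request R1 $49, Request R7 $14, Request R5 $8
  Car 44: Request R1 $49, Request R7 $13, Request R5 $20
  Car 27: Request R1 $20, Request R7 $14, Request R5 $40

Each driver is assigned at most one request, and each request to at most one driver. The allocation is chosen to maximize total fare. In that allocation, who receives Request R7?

Optimal: Car 63→Request R7 ($14), Car 44→Request R1 ($49), Car 27→Request R5 ($40) — total 14+49+40 = $103.
Column-greedy (each request in turn goes to its best remaining driver) gives $83, worse by 20.
Checked against all permutations: $103 is optimal.
Car 63's own top request is Request R1 ($49), but forcing Car 63→Request R1 and reassigning the rest optimally gives only $102 — worse by 1.

Car 63 receives Request R7.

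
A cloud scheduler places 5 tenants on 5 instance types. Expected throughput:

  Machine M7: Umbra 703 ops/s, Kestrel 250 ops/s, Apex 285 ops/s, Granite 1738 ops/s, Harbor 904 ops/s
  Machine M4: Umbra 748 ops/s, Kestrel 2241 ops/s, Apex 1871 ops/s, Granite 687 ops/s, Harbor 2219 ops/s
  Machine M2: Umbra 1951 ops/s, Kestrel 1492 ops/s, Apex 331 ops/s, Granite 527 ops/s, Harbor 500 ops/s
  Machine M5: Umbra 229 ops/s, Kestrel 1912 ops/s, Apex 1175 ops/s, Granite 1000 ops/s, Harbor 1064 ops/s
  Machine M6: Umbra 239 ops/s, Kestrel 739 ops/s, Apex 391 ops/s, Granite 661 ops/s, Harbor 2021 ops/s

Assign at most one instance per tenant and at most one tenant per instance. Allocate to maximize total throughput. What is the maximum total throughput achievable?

Optimal: Umbra→Machine M2 (1951 ops/s), Kestrel→Machine M5 (1912 ops/s), Apex→Machine M4 (1871 ops/s), Granite→Machine M7 (1738 ops/s), Harbor→Machine M6 (2021 ops/s) — total 1951+1912+1871+1738+2021 = 9493 ops/s.
Swapping Harbor↔Umbra (Harbor→Machine M2 500 ops/s, Umbra→Machine M6 239 ops/s) loses 3233.
Every other assignment is strictly worse.

Maximum total: 9493 ops/s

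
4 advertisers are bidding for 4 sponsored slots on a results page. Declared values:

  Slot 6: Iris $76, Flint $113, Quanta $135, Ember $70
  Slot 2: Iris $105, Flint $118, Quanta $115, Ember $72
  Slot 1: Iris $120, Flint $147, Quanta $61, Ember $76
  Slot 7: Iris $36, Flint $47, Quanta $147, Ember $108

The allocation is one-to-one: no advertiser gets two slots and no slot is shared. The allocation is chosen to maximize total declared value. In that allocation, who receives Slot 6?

Optimal: Iris→Slot 2 ($105), Flint→Slot 1 ($147), Quanta→Slot 6 ($135), Ember→Slot 7 ($108) — total 105+147+135+108 = $495.
Max-entry greedy (repeatedly take the single best remaining cell) gives $469, worse by 26.
Next-best assignment: Iris→Slot 1, Flint→Slot 2, Quanta→Slot 6, Ember→Slot 7 = $481.
Checked against all permutations: $495 is optimal.
Quanta's own top slot is Slot 7 ($147), but forcing Quanta→Slot 7 and reassigning the rest optimally gives only $469 — worse by 26.

Quanta receives Slot 6.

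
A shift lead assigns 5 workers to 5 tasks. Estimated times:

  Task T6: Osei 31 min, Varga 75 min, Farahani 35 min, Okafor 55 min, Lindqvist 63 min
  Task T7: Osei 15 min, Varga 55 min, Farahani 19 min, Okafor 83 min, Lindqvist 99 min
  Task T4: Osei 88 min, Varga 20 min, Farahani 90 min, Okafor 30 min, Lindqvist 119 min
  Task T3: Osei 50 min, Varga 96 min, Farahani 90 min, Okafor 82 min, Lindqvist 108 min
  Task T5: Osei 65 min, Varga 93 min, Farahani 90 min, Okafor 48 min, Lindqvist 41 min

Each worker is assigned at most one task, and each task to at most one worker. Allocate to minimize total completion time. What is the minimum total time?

Min total: 185 min

Treat this as an assignment problem: match each worker to one task.
Optimal: Osei→Task T3 (50 min), Varga→Task T4 (20 min), Farahani→Task T7 (19 min), Okafor→Task T6 (55 min), Lindqvist→Task T5 (41 min) — total 50+20+19+55+41 = 185 min.
Row-greedy (each worker in turn takes its cheapest remaining task) gives 226 min, worse by 41.
Next-best assignment: Osei→Task T6, Varga→Task T4, Farahani→Task T7, Okafor→Task T3, Lindqvist→Task T5 = 193 min.
Swapping Varga↔Farahani (Varga→Task T7 55 min, Farahani→Task T4 90 min) adds 106.
Every other assignment is strictly worse.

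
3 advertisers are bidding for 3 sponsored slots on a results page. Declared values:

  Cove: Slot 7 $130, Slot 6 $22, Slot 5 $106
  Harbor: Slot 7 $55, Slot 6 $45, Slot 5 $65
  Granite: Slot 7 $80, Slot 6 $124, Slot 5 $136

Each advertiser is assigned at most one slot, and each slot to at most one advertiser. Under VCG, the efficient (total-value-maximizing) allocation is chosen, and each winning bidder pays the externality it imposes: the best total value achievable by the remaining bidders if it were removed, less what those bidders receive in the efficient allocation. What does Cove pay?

Efficient allocation: Cove→Slot 7 ($130), Harbor→Slot 5 ($65), Granite→Slot 6 ($124); total welfare W = $319.
Cove receives Slot 7 at value $130, so the others get W − 130 = $189.
Without Cove: best allocation of the remaining 2 bidders over all 3 slots is Harbor→Slot 7 ($55), Granite→Slot 5 ($136), total $191.
VCG payment = (others' best without Cove) − (others' welfare with Cove) = 191 − 189 = $2.

Cove pays $2.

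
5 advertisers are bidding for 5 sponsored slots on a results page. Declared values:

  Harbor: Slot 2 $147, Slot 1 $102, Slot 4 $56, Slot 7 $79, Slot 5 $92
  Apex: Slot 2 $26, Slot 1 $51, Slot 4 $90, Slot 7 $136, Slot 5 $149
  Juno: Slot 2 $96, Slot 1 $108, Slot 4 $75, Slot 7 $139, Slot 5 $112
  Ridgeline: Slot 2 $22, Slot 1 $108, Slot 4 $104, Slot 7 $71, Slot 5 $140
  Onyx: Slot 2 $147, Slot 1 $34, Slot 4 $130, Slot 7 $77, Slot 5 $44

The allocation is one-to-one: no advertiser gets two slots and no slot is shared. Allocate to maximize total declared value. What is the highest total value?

Max total: $673

Treat this as an assignment problem: match each advertiser to one slot.
Optimal: Harbor→Slot 2 ($147), Apex→Slot 5 ($149), Juno→Slot 7 ($139), Ridgeline→Slot 1 ($108), Onyx→Slot 4 ($130) — total 147+149+139+108+130 = $673.
Swapping Juno↔Harbor (Juno→Slot 2 $96, Harbor→Slot 7 $79) loses 111.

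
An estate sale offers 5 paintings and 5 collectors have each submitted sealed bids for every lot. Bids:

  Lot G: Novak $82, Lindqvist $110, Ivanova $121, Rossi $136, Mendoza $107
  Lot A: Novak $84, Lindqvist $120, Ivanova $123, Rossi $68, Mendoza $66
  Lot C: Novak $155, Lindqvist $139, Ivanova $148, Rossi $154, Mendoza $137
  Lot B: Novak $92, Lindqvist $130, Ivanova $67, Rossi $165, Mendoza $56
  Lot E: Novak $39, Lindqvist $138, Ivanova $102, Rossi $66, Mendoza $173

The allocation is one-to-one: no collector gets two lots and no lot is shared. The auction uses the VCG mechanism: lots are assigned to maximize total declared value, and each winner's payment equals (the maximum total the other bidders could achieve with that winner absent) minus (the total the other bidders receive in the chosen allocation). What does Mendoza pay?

Efficient allocation: Novak→Lot C ($155), Lindqvist→Lot A ($120), Ivanova→Lot G ($121), Rossi→Lot B ($165), Mendoza→Lot E ($173); total welfare W = $734.
Mendoza receives Lot E at value $173, so the others get W − 173 = $561.
Without Mendoza: best allocation of the remaining 4 bidders over all 5 lots is Novak→Lot C ($155), Lindqvist→Lot E ($138), Ivanova→Lot A ($123), Rossi→Lot B ($165), total $581.
VCG payment = (others' best without Mendoza) − (others' welfare with Mendoza) = 581 − 561 = $20.

Mendoza pays $20.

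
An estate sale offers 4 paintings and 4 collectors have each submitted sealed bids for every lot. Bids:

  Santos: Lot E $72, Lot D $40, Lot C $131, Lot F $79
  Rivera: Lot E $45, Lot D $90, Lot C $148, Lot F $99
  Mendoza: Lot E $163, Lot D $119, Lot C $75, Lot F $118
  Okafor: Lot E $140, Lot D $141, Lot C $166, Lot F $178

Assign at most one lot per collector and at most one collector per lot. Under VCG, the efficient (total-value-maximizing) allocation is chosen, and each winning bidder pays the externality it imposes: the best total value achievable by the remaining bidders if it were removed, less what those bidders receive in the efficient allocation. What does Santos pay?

Santos pays $58.

Efficient allocation: Santos→Lot C ($131), Rivera→Lot D ($90), Mendoza→Lot E ($163), Okafor→Lot F ($178); total welfare W = $562.
Santos receives Lot C at value $131, so the others get W − 131 = $431.
Without Santos: best allocation of the remaining 3 bidders over all 4 lots is Rivera→Lot C ($148), Mendoza→Lot E ($163), Okafor→Lot F ($178), total $489.
VCG payment = (others' best without Santos) − (others' welfare with Santos) = 489 − 431 = $58.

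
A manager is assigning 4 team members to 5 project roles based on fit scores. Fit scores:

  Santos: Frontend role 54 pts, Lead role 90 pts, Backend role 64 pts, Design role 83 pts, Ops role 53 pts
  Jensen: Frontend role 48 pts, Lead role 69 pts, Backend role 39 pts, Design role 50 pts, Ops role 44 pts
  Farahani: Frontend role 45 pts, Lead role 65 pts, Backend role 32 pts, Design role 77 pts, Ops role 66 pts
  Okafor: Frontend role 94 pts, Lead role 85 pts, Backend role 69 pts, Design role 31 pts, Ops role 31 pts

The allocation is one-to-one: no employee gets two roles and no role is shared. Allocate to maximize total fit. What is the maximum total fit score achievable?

Optimal: Santos→Design role (83 pts), Jensen→Lead role (69 pts), Farahani→Ops role (66 pts), Okafor→Frontend role (94 pts) — total 83+69+66+94 = 312 pts.
Max-entry greedy (repeatedly take the single best remaining cell) gives 305 pts, worse by 7.
Swapping Farahani↔Okafor (Farahani→Frontend role 45 pts, Okafor→Ops role 31 pts) loses 84.

Maximum total: 312 pts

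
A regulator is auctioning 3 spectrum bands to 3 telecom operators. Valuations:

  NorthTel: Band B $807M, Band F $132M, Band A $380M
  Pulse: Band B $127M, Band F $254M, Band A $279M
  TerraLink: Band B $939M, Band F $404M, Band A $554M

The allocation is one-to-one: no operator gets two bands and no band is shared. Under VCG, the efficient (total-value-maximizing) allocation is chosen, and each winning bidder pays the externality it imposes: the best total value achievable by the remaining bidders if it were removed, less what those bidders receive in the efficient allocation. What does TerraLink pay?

TerraLink pays $25M.

Efficient allocation: NorthTel→Band B ($807M), Pulse→Band F ($254M), TerraLink→Band A ($554M); total welfare W = $1615M.
TerraLink receives Band A at value $554M, so the others get W − 554 = $1061M.
Without TerraLink: best allocation of the remaining 2 bidders over all 3 bands is NorthTel→Band B ($807M), Pulse→Band A ($279M), total $1086M.
VCG payment = (others' best without TerraLink) − (others' welfare with TerraLink) = 1086 − 1061 = $25M.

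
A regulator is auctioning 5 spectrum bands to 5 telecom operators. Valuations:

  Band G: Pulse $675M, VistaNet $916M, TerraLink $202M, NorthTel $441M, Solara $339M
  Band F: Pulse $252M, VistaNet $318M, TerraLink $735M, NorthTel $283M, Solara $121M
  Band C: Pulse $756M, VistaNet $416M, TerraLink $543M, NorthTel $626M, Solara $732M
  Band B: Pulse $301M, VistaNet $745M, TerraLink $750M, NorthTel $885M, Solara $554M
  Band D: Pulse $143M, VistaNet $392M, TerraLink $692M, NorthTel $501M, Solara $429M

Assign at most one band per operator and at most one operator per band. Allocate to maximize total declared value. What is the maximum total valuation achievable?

Max total: $3721M

Optimal: Pulse→Band C ($756M), VistaNet→Band G ($916M), TerraLink→Band F ($735M), NorthTel→Band B ($885M), Solara→Band D ($429M) — total 756+916+735+885+429 = $3721M.
Row-greedy (each operator in turn takes its best remaining band) gives $3044M, worse by 677.
Checked against all permutations: $3721M is optimal.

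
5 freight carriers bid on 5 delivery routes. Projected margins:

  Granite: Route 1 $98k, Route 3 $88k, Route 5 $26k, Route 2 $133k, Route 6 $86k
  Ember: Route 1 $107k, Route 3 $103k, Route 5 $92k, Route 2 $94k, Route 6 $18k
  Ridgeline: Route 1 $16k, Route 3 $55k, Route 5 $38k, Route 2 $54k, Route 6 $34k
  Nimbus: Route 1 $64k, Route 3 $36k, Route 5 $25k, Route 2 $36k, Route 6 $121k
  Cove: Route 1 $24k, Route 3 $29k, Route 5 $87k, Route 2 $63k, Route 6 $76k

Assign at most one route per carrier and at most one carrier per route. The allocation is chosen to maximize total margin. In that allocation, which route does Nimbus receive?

Optimal: Granite→Route 2 ($133k), Ember→Route 1 ($107k), Ridgeline→Route 3 ($55k), Nimbus→Route 6 ($121k), Cove→Route 5 ($87k) — total 133+107+55+121+87 = $503k.
Next-best assignment: Granite→Route 1, Ember→Route 3, Ridgeline→Route 2, Nimbus→Route 6, Cove→Route 5 = $463k.
Swapping Ridgeline↔Cove (Ridgeline→Route 5 $38k, Cove→Route 3 $29k) loses 75.
Every other assignment is strictly worse.

Nimbus receives Route 6.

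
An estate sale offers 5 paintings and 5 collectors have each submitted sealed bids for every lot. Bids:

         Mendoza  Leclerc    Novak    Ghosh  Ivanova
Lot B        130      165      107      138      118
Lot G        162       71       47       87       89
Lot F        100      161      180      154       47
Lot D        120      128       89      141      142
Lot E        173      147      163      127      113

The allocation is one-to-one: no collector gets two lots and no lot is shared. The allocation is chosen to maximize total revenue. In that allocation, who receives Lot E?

This is a one-to-one assignment (maximum-weight bipartite matching).
Optimal: Mendoza→Lot G ($162), Leclerc→Lot B ($165), Novak→Lot E ($163), Ghosh→Lot F ($154), Ivanova→Lot D ($142) — total 162+165+163+154+142 = $786.
Row-greedy (each collector in turn takes its best remaining lot) gives $748, worse by 38.
Swapping Ghosh↔Novak (Ghosh→Lot E $127, Novak→Lot F $180) loses 10.
No other one-to-one assignment exceeds $786.
Novak's own top lot is Lot F ($180), but forcing Novak→Lot F and reassigning the rest optimally gives only $776 — worse by 10.

Novak receives Lot E.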